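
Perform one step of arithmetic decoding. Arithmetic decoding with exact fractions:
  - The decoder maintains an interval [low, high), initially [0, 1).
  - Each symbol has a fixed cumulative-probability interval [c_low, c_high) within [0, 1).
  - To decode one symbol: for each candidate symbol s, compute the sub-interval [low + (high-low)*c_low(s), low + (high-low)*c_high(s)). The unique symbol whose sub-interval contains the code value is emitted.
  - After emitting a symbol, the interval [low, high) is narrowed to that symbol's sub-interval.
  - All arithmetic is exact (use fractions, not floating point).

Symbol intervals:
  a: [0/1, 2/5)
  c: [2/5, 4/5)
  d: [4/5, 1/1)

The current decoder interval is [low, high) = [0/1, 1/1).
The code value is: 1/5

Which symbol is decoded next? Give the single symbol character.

Answer: a

Derivation:
Interval width = high − low = 1/1 − 0/1 = 1/1
Scaled code = (code − low) / width = (1/5 − 0/1) / 1/1 = 1/5
  a: [0/1, 2/5) ← scaled code falls here ✓
  c: [2/5, 4/5) 
  d: [4/5, 1/1) 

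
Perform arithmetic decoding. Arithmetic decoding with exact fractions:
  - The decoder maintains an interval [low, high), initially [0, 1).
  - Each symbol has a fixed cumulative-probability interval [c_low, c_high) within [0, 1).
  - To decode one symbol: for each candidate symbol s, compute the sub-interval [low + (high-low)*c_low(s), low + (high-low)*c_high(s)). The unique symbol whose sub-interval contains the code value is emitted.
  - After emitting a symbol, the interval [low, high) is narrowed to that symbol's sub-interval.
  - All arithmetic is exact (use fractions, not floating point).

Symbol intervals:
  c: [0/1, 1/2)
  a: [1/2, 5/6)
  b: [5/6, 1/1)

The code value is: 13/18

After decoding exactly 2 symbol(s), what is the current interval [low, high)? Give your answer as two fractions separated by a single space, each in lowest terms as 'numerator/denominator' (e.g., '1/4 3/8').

Answer: 2/3 7/9

Derivation:
Step 1: interval [0/1, 1/1), width = 1/1 - 0/1 = 1/1
  'c': [0/1 + 1/1*0/1, 0/1 + 1/1*1/2) = [0/1, 1/2)
  'a': [0/1 + 1/1*1/2, 0/1 + 1/1*5/6) = [1/2, 5/6) <- contains code 13/18
  'b': [0/1 + 1/1*5/6, 0/1 + 1/1*1/1) = [5/6, 1/1)
  emit 'a', narrow to [1/2, 5/6)
Step 2: interval [1/2, 5/6), width = 5/6 - 1/2 = 1/3
  'c': [1/2 + 1/3*0/1, 1/2 + 1/3*1/2) = [1/2, 2/3)
  'a': [1/2 + 1/3*1/2, 1/2 + 1/3*5/6) = [2/3, 7/9) <- contains code 13/18
  'b': [1/2 + 1/3*5/6, 1/2 + 1/3*1/1) = [7/9, 5/6)
  emit 'a', narrow to [2/3, 7/9)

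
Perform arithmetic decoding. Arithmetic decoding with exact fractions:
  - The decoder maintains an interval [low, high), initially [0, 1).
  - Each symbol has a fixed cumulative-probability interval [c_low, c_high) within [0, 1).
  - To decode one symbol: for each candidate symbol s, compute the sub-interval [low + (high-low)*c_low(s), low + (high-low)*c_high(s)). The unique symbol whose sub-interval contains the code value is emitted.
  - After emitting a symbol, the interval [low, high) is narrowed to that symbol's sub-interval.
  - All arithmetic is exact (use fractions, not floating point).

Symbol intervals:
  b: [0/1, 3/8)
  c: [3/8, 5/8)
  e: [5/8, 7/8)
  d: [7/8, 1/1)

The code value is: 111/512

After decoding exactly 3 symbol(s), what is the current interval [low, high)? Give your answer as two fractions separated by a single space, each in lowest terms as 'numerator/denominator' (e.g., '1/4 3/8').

Step 1: interval [0/1, 1/1), width = 1/1 - 0/1 = 1/1
  'b': [0/1 + 1/1*0/1, 0/1 + 1/1*3/8) = [0/1, 3/8) <- contains code 111/512
  'c': [0/1 + 1/1*3/8, 0/1 + 1/1*5/8) = [3/8, 5/8)
  'e': [0/1 + 1/1*5/8, 0/1 + 1/1*7/8) = [5/8, 7/8)
  'd': [0/1 + 1/1*7/8, 0/1 + 1/1*1/1) = [7/8, 1/1)
  emit 'b', narrow to [0/1, 3/8)
Step 2: interval [0/1, 3/8), width = 3/8 - 0/1 = 3/8
  'b': [0/1 + 3/8*0/1, 0/1 + 3/8*3/8) = [0/1, 9/64)
  'c': [0/1 + 3/8*3/8, 0/1 + 3/8*5/8) = [9/64, 15/64) <- contains code 111/512
  'e': [0/1 + 3/8*5/8, 0/1 + 3/8*7/8) = [15/64, 21/64)
  'd': [0/1 + 3/8*7/8, 0/1 + 3/8*1/1) = [21/64, 3/8)
  emit 'c', narrow to [9/64, 15/64)
Step 3: interval [9/64, 15/64), width = 15/64 - 9/64 = 3/32
  'b': [9/64 + 3/32*0/1, 9/64 + 3/32*3/8) = [9/64, 45/256)
  'c': [9/64 + 3/32*3/8, 9/64 + 3/32*5/8) = [45/256, 51/256)
  'e': [9/64 + 3/32*5/8, 9/64 + 3/32*7/8) = [51/256, 57/256) <- contains code 111/512
  'd': [9/64 + 3/32*7/8, 9/64 + 3/32*1/1) = [57/256, 15/64)
  emit 'e', narrow to [51/256, 57/256)

Answer: 51/256 57/256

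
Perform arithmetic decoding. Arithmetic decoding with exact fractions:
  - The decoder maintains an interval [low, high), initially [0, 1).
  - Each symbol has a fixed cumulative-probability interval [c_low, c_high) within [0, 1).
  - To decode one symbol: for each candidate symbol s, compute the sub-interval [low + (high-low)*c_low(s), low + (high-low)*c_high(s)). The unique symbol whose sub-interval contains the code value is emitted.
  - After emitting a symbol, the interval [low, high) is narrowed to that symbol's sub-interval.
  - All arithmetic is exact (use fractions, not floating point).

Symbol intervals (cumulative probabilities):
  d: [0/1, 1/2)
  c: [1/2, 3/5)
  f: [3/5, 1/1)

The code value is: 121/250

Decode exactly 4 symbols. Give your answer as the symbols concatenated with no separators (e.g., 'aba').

Answer: dfff

Derivation:
Step 1: interval [0/1, 1/1), width = 1/1 - 0/1 = 1/1
  'd': [0/1 + 1/1*0/1, 0/1 + 1/1*1/2) = [0/1, 1/2) <- contains code 121/250
  'c': [0/1 + 1/1*1/2, 0/1 + 1/1*3/5) = [1/2, 3/5)
  'f': [0/1 + 1/1*3/5, 0/1 + 1/1*1/1) = [3/5, 1/1)
  emit 'd', narrow to [0/1, 1/2)
Step 2: interval [0/1, 1/2), width = 1/2 - 0/1 = 1/2
  'd': [0/1 + 1/2*0/1, 0/1 + 1/2*1/2) = [0/1, 1/4)
  'c': [0/1 + 1/2*1/2, 0/1 + 1/2*3/5) = [1/4, 3/10)
  'f': [0/1 + 1/2*3/5, 0/1 + 1/2*1/1) = [3/10, 1/2) <- contains code 121/250
  emit 'f', narrow to [3/10, 1/2)
Step 3: interval [3/10, 1/2), width = 1/2 - 3/10 = 1/5
  'd': [3/10 + 1/5*0/1, 3/10 + 1/5*1/2) = [3/10, 2/5)
  'c': [3/10 + 1/5*1/2, 3/10 + 1/5*3/5) = [2/5, 21/50)
  'f': [3/10 + 1/5*3/5, 3/10 + 1/5*1/1) = [21/50, 1/2) <- contains code 121/250
  emit 'f', narrow to [21/50, 1/2)
Step 4: interval [21/50, 1/2), width = 1/2 - 21/50 = 2/25
  'd': [21/50 + 2/25*0/1, 21/50 + 2/25*1/2) = [21/50, 23/50)
  'c': [21/50 + 2/25*1/2, 21/50 + 2/25*3/5) = [23/50, 117/250)
  'f': [21/50 + 2/25*3/5, 21/50 + 2/25*1/1) = [117/250, 1/2) <- contains code 121/250
  emit 'f', narrow to [117/250, 1/2)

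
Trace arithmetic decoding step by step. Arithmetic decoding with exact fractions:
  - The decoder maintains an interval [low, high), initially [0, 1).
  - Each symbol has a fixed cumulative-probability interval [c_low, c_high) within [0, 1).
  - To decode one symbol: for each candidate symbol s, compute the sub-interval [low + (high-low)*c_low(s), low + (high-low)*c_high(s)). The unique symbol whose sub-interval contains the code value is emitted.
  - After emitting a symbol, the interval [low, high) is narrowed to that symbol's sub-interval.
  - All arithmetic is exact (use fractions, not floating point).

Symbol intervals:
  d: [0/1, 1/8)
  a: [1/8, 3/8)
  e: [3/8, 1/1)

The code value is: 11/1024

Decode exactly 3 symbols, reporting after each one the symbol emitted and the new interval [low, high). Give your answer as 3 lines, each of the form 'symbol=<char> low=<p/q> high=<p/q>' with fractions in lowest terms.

Step 1: interval [0/1, 1/1), width = 1/1 - 0/1 = 1/1
  'd': [0/1 + 1/1*0/1, 0/1 + 1/1*1/8) = [0/1, 1/8) <- contains code 11/1024
  'a': [0/1 + 1/1*1/8, 0/1 + 1/1*3/8) = [1/8, 3/8)
  'e': [0/1 + 1/1*3/8, 0/1 + 1/1*1/1) = [3/8, 1/1)
  emit 'd', narrow to [0/1, 1/8)
Step 2: interval [0/1, 1/8), width = 1/8 - 0/1 = 1/8
  'd': [0/1 + 1/8*0/1, 0/1 + 1/8*1/8) = [0/1, 1/64) <- contains code 11/1024
  'a': [0/1 + 1/8*1/8, 0/1 + 1/8*3/8) = [1/64, 3/64)
  'e': [0/1 + 1/8*3/8, 0/1 + 1/8*1/1) = [3/64, 1/8)
  emit 'd', narrow to [0/1, 1/64)
Step 3: interval [0/1, 1/64), width = 1/64 - 0/1 = 1/64
  'd': [0/1 + 1/64*0/1, 0/1 + 1/64*1/8) = [0/1, 1/512)
  'a': [0/1 + 1/64*1/8, 0/1 + 1/64*3/8) = [1/512, 3/512)
  'e': [0/1 + 1/64*3/8, 0/1 + 1/64*1/1) = [3/512, 1/64) <- contains code 11/1024
  emit 'e', narrow to [3/512, 1/64)

Answer: symbol=d low=0/1 high=1/8
symbol=d low=0/1 high=1/64
symbol=e low=3/512 high=1/64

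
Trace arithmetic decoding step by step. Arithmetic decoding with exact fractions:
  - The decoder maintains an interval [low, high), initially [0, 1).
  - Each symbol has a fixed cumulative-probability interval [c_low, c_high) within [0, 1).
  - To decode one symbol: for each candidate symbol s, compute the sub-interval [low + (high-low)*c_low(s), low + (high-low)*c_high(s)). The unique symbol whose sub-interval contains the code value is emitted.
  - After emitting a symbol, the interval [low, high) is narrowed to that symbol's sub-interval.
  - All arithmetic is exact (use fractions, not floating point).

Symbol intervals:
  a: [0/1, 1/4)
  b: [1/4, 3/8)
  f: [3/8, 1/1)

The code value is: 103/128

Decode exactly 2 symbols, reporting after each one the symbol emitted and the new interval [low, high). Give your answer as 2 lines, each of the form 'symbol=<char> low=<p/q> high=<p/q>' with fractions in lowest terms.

Step 1: interval [0/1, 1/1), width = 1/1 - 0/1 = 1/1
  'a': [0/1 + 1/1*0/1, 0/1 + 1/1*1/4) = [0/1, 1/4)
  'b': [0/1 + 1/1*1/4, 0/1 + 1/1*3/8) = [1/4, 3/8)
  'f': [0/1 + 1/1*3/8, 0/1 + 1/1*1/1) = [3/8, 1/1) <- contains code 103/128
  emit 'f', narrow to [3/8, 1/1)
Step 2: interval [3/8, 1/1), width = 1/1 - 3/8 = 5/8
  'a': [3/8 + 5/8*0/1, 3/8 + 5/8*1/4) = [3/8, 17/32)
  'b': [3/8 + 5/8*1/4, 3/8 + 5/8*3/8) = [17/32, 39/64)
  'f': [3/8 + 5/8*3/8, 3/8 + 5/8*1/1) = [39/64, 1/1) <- contains code 103/128
  emit 'f', narrow to [39/64, 1/1)

Answer: symbol=f low=3/8 high=1/1
symbol=f low=39/64 high=1/1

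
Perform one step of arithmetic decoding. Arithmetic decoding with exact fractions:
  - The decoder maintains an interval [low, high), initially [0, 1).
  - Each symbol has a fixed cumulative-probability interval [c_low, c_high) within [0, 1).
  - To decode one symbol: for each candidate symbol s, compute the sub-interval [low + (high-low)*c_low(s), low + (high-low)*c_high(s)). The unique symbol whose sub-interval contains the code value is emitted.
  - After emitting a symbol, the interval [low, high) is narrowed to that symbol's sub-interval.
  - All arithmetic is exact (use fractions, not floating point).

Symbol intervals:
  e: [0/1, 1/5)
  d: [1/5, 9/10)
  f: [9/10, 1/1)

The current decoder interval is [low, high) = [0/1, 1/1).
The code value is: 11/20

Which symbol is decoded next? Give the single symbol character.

Interval width = high − low = 1/1 − 0/1 = 1/1
Scaled code = (code − low) / width = (11/20 − 0/1) / 1/1 = 11/20
  e: [0/1, 1/5) 
  d: [1/5, 9/10) ← scaled code falls here ✓
  f: [9/10, 1/1) 

Answer: d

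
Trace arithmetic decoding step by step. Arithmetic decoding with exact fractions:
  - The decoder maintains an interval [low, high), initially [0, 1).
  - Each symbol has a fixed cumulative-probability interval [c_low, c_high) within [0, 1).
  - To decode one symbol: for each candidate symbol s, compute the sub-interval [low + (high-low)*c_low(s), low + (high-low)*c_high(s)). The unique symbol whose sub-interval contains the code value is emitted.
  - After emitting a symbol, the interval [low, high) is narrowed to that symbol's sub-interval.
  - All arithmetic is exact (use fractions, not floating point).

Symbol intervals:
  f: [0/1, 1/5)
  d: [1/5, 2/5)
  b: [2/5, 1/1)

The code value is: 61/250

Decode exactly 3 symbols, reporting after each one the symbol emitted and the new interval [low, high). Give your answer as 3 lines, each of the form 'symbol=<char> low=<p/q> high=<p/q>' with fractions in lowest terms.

Answer: symbol=d low=1/5 high=2/5
symbol=d low=6/25 high=7/25
symbol=f low=6/25 high=31/125

Derivation:
Step 1: interval [0/1, 1/1), width = 1/1 - 0/1 = 1/1
  'f': [0/1 + 1/1*0/1, 0/1 + 1/1*1/5) = [0/1, 1/5)
  'd': [0/1 + 1/1*1/5, 0/1 + 1/1*2/5) = [1/5, 2/5) <- contains code 61/250
  'b': [0/1 + 1/1*2/5, 0/1 + 1/1*1/1) = [2/5, 1/1)
  emit 'd', narrow to [1/5, 2/5)
Step 2: interval [1/5, 2/5), width = 2/5 - 1/5 = 1/5
  'f': [1/5 + 1/5*0/1, 1/5 + 1/5*1/5) = [1/5, 6/25)
  'd': [1/5 + 1/5*1/5, 1/5 + 1/5*2/5) = [6/25, 7/25) <- contains code 61/250
  'b': [1/5 + 1/5*2/5, 1/5 + 1/5*1/1) = [7/25, 2/5)
  emit 'd', narrow to [6/25, 7/25)
Step 3: interval [6/25, 7/25), width = 7/25 - 6/25 = 1/25
  'f': [6/25 + 1/25*0/1, 6/25 + 1/25*1/5) = [6/25, 31/125) <- contains code 61/250
  'd': [6/25 + 1/25*1/5, 6/25 + 1/25*2/5) = [31/125, 32/125)
  'b': [6/25 + 1/25*2/5, 6/25 + 1/25*1/1) = [32/125, 7/25)
  emit 'f', narrow to [6/25, 31/125)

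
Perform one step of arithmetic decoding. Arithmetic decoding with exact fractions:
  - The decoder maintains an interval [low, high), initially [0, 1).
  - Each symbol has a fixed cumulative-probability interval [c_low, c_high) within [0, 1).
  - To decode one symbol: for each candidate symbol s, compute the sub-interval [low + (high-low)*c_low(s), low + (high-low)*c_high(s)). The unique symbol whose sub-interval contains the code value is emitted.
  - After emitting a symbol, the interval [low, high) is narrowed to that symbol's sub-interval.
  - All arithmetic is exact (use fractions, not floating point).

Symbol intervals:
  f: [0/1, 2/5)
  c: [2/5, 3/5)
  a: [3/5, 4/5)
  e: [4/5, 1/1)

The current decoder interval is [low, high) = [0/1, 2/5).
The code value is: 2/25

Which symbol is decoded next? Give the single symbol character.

Interval width = high − low = 2/5 − 0/1 = 2/5
Scaled code = (code − low) / width = (2/25 − 0/1) / 2/5 = 1/5
  f: [0/1, 2/5) ← scaled code falls here ✓
  c: [2/5, 3/5) 
  a: [3/5, 4/5) 
  e: [4/5, 1/1) 

Answer: f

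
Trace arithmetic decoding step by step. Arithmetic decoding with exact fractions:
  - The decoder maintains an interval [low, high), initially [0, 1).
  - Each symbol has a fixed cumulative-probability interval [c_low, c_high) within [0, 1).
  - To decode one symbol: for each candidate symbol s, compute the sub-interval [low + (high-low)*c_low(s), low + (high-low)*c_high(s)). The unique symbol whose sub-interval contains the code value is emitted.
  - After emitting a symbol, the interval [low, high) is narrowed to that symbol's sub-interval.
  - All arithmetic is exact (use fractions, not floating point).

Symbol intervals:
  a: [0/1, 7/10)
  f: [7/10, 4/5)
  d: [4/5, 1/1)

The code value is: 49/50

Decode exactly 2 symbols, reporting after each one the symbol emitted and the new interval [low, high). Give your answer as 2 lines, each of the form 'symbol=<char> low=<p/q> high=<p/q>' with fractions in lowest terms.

Step 1: interval [0/1, 1/1), width = 1/1 - 0/1 = 1/1
  'a': [0/1 + 1/1*0/1, 0/1 + 1/1*7/10) = [0/1, 7/10)
  'f': [0/1 + 1/1*7/10, 0/1 + 1/1*4/5) = [7/10, 4/5)
  'd': [0/1 + 1/1*4/5, 0/1 + 1/1*1/1) = [4/5, 1/1) <- contains code 49/50
  emit 'd', narrow to [4/5, 1/1)
Step 2: interval [4/5, 1/1), width = 1/1 - 4/5 = 1/5
  'a': [4/5 + 1/5*0/1, 4/5 + 1/5*7/10) = [4/5, 47/50)
  'f': [4/5 + 1/5*7/10, 4/5 + 1/5*4/5) = [47/50, 24/25)
  'd': [4/5 + 1/5*4/5, 4/5 + 1/5*1/1) = [24/25, 1/1) <- contains code 49/50
  emit 'd', narrow to [24/25, 1/1)

Answer: symbol=d low=4/5 high=1/1
symbol=d low=24/25 high=1/1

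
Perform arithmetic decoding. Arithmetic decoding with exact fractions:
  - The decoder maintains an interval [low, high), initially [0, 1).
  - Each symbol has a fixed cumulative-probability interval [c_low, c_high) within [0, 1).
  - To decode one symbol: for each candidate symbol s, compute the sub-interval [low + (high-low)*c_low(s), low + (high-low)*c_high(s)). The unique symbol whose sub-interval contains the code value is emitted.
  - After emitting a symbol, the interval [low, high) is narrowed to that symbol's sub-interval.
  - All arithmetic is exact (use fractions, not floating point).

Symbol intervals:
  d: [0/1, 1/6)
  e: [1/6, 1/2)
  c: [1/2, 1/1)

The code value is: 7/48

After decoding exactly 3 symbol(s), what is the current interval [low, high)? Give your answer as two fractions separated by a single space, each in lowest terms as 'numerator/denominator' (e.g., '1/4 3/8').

Step 1: interval [0/1, 1/1), width = 1/1 - 0/1 = 1/1
  'd': [0/1 + 1/1*0/1, 0/1 + 1/1*1/6) = [0/1, 1/6) <- contains code 7/48
  'e': [0/1 + 1/1*1/6, 0/1 + 1/1*1/2) = [1/6, 1/2)
  'c': [0/1 + 1/1*1/2, 0/1 + 1/1*1/1) = [1/2, 1/1)
  emit 'd', narrow to [0/1, 1/6)
Step 2: interval [0/1, 1/6), width = 1/6 - 0/1 = 1/6
  'd': [0/1 + 1/6*0/1, 0/1 + 1/6*1/6) = [0/1, 1/36)
  'e': [0/1 + 1/6*1/6, 0/1 + 1/6*1/2) = [1/36, 1/12)
  'c': [0/1 + 1/6*1/2, 0/1 + 1/6*1/1) = [1/12, 1/6) <- contains code 7/48
  emit 'c', narrow to [1/12, 1/6)
Step 3: interval [1/12, 1/6), width = 1/6 - 1/12 = 1/12
  'd': [1/12 + 1/12*0/1, 1/12 + 1/12*1/6) = [1/12, 7/72)
  'e': [1/12 + 1/12*1/6, 1/12 + 1/12*1/2) = [7/72, 1/8)
  'c': [1/12 + 1/12*1/2, 1/12 + 1/12*1/1) = [1/8, 1/6) <- contains code 7/48
  emit 'c', narrow to [1/8, 1/6)

Answer: 1/8 1/6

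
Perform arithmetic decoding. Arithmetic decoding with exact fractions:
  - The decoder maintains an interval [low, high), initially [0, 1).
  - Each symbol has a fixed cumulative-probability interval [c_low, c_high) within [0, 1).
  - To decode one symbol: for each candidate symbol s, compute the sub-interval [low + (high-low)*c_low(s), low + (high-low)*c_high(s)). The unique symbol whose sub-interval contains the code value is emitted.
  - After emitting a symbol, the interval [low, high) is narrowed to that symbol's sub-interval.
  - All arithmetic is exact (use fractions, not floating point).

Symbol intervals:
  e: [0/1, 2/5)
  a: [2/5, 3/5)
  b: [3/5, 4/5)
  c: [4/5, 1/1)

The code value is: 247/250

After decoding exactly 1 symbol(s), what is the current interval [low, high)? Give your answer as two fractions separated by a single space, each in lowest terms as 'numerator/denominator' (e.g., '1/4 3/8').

Step 1: interval [0/1, 1/1), width = 1/1 - 0/1 = 1/1
  'e': [0/1 + 1/1*0/1, 0/1 + 1/1*2/5) = [0/1, 2/5)
  'a': [0/1 + 1/1*2/5, 0/1 + 1/1*3/5) = [2/5, 3/5)
  'b': [0/1 + 1/1*3/5, 0/1 + 1/1*4/5) = [3/5, 4/5)
  'c': [0/1 + 1/1*4/5, 0/1 + 1/1*1/1) = [4/5, 1/1) <- contains code 247/250
  emit 'c', narrow to [4/5, 1/1)

Answer: 4/5 1/1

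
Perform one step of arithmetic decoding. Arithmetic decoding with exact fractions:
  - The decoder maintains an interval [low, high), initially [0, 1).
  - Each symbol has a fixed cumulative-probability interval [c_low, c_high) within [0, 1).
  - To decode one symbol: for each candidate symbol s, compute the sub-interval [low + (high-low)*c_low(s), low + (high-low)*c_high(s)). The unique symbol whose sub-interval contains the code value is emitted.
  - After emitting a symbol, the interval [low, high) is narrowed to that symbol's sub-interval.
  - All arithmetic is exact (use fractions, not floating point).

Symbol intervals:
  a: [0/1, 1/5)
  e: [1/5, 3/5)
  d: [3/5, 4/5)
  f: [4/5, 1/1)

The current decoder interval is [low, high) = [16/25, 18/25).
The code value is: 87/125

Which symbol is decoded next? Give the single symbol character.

Interval width = high − low = 18/25 − 16/25 = 2/25
Scaled code = (code − low) / width = (87/125 − 16/25) / 2/25 = 7/10
  a: [0/1, 1/5) 
  e: [1/5, 3/5) 
  d: [3/5, 4/5) ← scaled code falls here ✓
  f: [4/5, 1/1) 

Answer: d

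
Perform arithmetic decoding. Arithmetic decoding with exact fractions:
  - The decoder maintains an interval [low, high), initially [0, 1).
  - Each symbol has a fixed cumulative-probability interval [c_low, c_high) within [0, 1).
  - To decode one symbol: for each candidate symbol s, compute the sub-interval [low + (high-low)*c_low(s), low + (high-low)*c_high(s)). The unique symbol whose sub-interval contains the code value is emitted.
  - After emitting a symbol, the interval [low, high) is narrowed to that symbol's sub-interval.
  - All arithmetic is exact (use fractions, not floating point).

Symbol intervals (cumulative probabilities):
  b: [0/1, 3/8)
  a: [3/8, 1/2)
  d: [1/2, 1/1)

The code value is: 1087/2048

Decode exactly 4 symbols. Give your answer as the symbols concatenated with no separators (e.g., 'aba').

Step 1: interval [0/1, 1/1), width = 1/1 - 0/1 = 1/1
  'b': [0/1 + 1/1*0/1, 0/1 + 1/1*3/8) = [0/1, 3/8)
  'a': [0/1 + 1/1*3/8, 0/1 + 1/1*1/2) = [3/8, 1/2)
  'd': [0/1 + 1/1*1/2, 0/1 + 1/1*1/1) = [1/2, 1/1) <- contains code 1087/2048
  emit 'd', narrow to [1/2, 1/1)
Step 2: interval [1/2, 1/1), width = 1/1 - 1/2 = 1/2
  'b': [1/2 + 1/2*0/1, 1/2 + 1/2*3/8) = [1/2, 11/16) <- contains code 1087/2048
  'a': [1/2 + 1/2*3/8, 1/2 + 1/2*1/2) = [11/16, 3/4)
  'd': [1/2 + 1/2*1/2, 1/2 + 1/2*1/1) = [3/4, 1/1)
  emit 'b', narrow to [1/2, 11/16)
Step 3: interval [1/2, 11/16), width = 11/16 - 1/2 = 3/16
  'b': [1/2 + 3/16*0/1, 1/2 + 3/16*3/8) = [1/2, 73/128) <- contains code 1087/2048
  'a': [1/2 + 3/16*3/8, 1/2 + 3/16*1/2) = [73/128, 19/32)
  'd': [1/2 + 3/16*1/2, 1/2 + 3/16*1/1) = [19/32, 11/16)
  emit 'b', narrow to [1/2, 73/128)
Step 4: interval [1/2, 73/128), width = 73/128 - 1/2 = 9/128
  'b': [1/2 + 9/128*0/1, 1/2 + 9/128*3/8) = [1/2, 539/1024)
  'a': [1/2 + 9/128*3/8, 1/2 + 9/128*1/2) = [539/1024, 137/256) <- contains code 1087/2048
  'd': [1/2 + 9/128*1/2, 1/2 + 9/128*1/1) = [137/256, 73/128)
  emit 'a', narrow to [539/1024, 137/256)

Answer: dbba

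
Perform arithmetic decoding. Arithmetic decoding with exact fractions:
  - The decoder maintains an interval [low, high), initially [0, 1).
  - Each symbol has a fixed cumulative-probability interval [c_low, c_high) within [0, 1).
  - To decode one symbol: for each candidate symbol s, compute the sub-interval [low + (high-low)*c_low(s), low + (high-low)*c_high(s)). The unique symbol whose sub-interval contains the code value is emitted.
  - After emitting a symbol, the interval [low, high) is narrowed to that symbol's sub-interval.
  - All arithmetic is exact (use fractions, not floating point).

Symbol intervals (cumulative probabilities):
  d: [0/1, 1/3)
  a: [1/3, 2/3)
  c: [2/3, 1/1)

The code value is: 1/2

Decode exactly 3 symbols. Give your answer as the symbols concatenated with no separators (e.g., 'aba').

Answer: aaa

Derivation:
Step 1: interval [0/1, 1/1), width = 1/1 - 0/1 = 1/1
  'd': [0/1 + 1/1*0/1, 0/1 + 1/1*1/3) = [0/1, 1/3)
  'a': [0/1 + 1/1*1/3, 0/1 + 1/1*2/3) = [1/3, 2/3) <- contains code 1/2
  'c': [0/1 + 1/1*2/3, 0/1 + 1/1*1/1) = [2/3, 1/1)
  emit 'a', narrow to [1/3, 2/3)
Step 2: interval [1/3, 2/3), width = 2/3 - 1/3 = 1/3
  'd': [1/3 + 1/3*0/1, 1/3 + 1/3*1/3) = [1/3, 4/9)
  'a': [1/3 + 1/3*1/3, 1/3 + 1/3*2/3) = [4/9, 5/9) <- contains code 1/2
  'c': [1/3 + 1/3*2/3, 1/3 + 1/3*1/1) = [5/9, 2/3)
  emit 'a', narrow to [4/9, 5/9)
Step 3: interval [4/9, 5/9), width = 5/9 - 4/9 = 1/9
  'd': [4/9 + 1/9*0/1, 4/9 + 1/9*1/3) = [4/9, 13/27)
  'a': [4/9 + 1/9*1/3, 4/9 + 1/9*2/3) = [13/27, 14/27) <- contains code 1/2
  'c': [4/9 + 1/9*2/3, 4/9 + 1/9*1/1) = [14/27, 5/9)
  emit 'a', narrow to [13/27, 14/27)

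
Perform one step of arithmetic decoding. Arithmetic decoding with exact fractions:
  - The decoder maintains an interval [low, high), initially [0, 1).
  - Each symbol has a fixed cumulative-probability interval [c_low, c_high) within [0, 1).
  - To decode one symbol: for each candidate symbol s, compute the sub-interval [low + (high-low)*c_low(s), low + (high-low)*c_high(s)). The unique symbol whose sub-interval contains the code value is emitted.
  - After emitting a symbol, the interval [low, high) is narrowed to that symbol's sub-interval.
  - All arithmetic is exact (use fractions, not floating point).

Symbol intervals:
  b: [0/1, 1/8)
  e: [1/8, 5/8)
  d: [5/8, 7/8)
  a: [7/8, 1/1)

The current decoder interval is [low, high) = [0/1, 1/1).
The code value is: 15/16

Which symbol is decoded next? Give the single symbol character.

Interval width = high − low = 1/1 − 0/1 = 1/1
Scaled code = (code − low) / width = (15/16 − 0/1) / 1/1 = 15/16
  b: [0/1, 1/8) 
  e: [1/8, 5/8) 
  d: [5/8, 7/8) 
  a: [7/8, 1/1) ← scaled code falls here ✓

Answer: a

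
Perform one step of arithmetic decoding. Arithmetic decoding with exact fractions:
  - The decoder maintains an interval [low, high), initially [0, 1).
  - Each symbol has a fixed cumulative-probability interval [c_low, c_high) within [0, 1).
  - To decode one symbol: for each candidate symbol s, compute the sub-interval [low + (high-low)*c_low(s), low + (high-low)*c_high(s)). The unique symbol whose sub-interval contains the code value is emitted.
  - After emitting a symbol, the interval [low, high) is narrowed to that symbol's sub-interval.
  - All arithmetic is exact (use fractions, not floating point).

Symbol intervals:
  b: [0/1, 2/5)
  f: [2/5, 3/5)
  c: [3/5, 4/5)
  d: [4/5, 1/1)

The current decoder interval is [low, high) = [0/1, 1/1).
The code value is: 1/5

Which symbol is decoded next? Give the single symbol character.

Interval width = high − low = 1/1 − 0/1 = 1/1
Scaled code = (code − low) / width = (1/5 − 0/1) / 1/1 = 1/5
  b: [0/1, 2/5) ← scaled code falls here ✓
  f: [2/5, 3/5) 
  c: [3/5, 4/5) 
  d: [4/5, 1/1) 

Answer: b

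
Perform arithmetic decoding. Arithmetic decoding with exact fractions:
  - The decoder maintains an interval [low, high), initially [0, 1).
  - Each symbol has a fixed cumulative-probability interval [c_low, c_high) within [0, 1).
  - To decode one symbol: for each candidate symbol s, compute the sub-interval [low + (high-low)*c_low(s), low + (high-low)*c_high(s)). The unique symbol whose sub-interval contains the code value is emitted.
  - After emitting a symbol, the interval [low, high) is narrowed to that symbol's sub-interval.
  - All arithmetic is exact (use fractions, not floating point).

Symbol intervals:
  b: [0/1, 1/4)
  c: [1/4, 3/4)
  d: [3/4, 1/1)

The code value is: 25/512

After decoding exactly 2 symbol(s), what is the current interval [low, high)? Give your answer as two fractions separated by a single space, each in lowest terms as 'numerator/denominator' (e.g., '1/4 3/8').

Step 1: interval [0/1, 1/1), width = 1/1 - 0/1 = 1/1
  'b': [0/1 + 1/1*0/1, 0/1 + 1/1*1/4) = [0/1, 1/4) <- contains code 25/512
  'c': [0/1 + 1/1*1/4, 0/1 + 1/1*3/4) = [1/4, 3/4)
  'd': [0/1 + 1/1*3/4, 0/1 + 1/1*1/1) = [3/4, 1/1)
  emit 'b', narrow to [0/1, 1/4)
Step 2: interval [0/1, 1/4), width = 1/4 - 0/1 = 1/4
  'b': [0/1 + 1/4*0/1, 0/1 + 1/4*1/4) = [0/1, 1/16) <- contains code 25/512
  'c': [0/1 + 1/4*1/4, 0/1 + 1/4*3/4) = [1/16, 3/16)
  'd': [0/1 + 1/4*3/4, 0/1 + 1/4*1/1) = [3/16, 1/4)
  emit 'b', narrow to [0/1, 1/16)

Answer: 0/1 1/16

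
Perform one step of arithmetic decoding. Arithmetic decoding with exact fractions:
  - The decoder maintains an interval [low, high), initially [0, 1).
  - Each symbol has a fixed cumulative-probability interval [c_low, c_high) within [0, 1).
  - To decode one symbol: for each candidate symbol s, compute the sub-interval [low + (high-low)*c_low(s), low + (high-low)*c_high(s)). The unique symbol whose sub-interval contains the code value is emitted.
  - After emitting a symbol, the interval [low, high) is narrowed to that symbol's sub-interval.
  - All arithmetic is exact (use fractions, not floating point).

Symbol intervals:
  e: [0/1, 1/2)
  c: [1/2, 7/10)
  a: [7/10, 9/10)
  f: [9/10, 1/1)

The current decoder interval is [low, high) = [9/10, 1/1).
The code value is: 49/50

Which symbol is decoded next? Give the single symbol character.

Interval width = high − low = 1/1 − 9/10 = 1/10
Scaled code = (code − low) / width = (49/50 − 9/10) / 1/10 = 4/5
  e: [0/1, 1/2) 
  c: [1/2, 7/10) 
  a: [7/10, 9/10) ← scaled code falls here ✓
  f: [9/10, 1/1) 

Answer: a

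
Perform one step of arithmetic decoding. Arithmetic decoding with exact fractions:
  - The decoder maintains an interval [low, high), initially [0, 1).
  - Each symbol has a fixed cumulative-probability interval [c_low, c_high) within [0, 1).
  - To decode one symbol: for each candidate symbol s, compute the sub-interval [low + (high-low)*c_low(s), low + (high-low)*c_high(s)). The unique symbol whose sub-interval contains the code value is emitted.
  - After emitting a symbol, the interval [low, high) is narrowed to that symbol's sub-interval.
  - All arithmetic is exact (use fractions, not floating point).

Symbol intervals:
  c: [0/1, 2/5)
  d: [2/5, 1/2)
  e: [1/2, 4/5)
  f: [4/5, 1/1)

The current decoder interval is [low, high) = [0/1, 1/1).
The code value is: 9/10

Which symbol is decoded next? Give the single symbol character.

Interval width = high − low = 1/1 − 0/1 = 1/1
Scaled code = (code − low) / width = (9/10 − 0/1) / 1/1 = 9/10
  c: [0/1, 2/5) 
  d: [2/5, 1/2) 
  e: [1/2, 4/5) 
  f: [4/5, 1/1) ← scaled code falls here ✓

Answer: f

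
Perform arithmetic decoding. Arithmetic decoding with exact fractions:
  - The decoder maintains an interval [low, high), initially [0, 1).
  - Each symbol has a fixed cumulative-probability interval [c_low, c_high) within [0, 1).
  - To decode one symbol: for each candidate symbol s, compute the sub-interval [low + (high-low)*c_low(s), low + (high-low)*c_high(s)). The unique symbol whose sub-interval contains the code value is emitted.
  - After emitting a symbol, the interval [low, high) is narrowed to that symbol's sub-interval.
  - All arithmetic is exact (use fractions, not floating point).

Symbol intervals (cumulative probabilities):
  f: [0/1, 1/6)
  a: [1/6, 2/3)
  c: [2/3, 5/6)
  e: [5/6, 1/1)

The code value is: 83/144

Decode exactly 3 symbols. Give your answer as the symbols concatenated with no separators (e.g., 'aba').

Step 1: interval [0/1, 1/1), width = 1/1 - 0/1 = 1/1
  'f': [0/1 + 1/1*0/1, 0/1 + 1/1*1/6) = [0/1, 1/6)
  'a': [0/1 + 1/1*1/6, 0/1 + 1/1*2/3) = [1/6, 2/3) <- contains code 83/144
  'c': [0/1 + 1/1*2/3, 0/1 + 1/1*5/6) = [2/3, 5/6)
  'e': [0/1 + 1/1*5/6, 0/1 + 1/1*1/1) = [5/6, 1/1)
  emit 'a', narrow to [1/6, 2/3)
Step 2: interval [1/6, 2/3), width = 2/3 - 1/6 = 1/2
  'f': [1/6 + 1/2*0/1, 1/6 + 1/2*1/6) = [1/6, 1/4)
  'a': [1/6 + 1/2*1/6, 1/6 + 1/2*2/3) = [1/4, 1/2)
  'c': [1/6 + 1/2*2/3, 1/6 + 1/2*5/6) = [1/2, 7/12) <- contains code 83/144
  'e': [1/6 + 1/2*5/6, 1/6 + 1/2*1/1) = [7/12, 2/3)
  emit 'c', narrow to [1/2, 7/12)
Step 3: interval [1/2, 7/12), width = 7/12 - 1/2 = 1/12
  'f': [1/2 + 1/12*0/1, 1/2 + 1/12*1/6) = [1/2, 37/72)
  'a': [1/2 + 1/12*1/6, 1/2 + 1/12*2/3) = [37/72, 5/9)
  'c': [1/2 + 1/12*2/3, 1/2 + 1/12*5/6) = [5/9, 41/72)
  'e': [1/2 + 1/12*5/6, 1/2 + 1/12*1/1) = [41/72, 7/12) <- contains code 83/144
  emit 'e', narrow to [41/72, 7/12)

Answer: ace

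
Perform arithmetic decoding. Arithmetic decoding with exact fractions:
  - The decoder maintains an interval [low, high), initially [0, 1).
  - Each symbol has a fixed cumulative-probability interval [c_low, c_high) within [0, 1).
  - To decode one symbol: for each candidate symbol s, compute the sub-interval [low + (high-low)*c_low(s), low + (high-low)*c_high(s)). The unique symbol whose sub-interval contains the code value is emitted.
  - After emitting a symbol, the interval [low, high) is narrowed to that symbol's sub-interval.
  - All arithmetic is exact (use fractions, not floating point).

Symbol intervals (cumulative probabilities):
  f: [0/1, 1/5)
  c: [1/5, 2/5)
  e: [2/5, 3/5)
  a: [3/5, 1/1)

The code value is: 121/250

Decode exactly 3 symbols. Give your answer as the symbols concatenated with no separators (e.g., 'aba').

Step 1: interval [0/1, 1/1), width = 1/1 - 0/1 = 1/1
  'f': [0/1 + 1/1*0/1, 0/1 + 1/1*1/5) = [0/1, 1/5)
  'c': [0/1 + 1/1*1/5, 0/1 + 1/1*2/5) = [1/5, 2/5)
  'e': [0/1 + 1/1*2/5, 0/1 + 1/1*3/5) = [2/5, 3/5) <- contains code 121/250
  'a': [0/1 + 1/1*3/5, 0/1 + 1/1*1/1) = [3/5, 1/1)
  emit 'e', narrow to [2/5, 3/5)
Step 2: interval [2/5, 3/5), width = 3/5 - 2/5 = 1/5
  'f': [2/5 + 1/5*0/1, 2/5 + 1/5*1/5) = [2/5, 11/25)
  'c': [2/5 + 1/5*1/5, 2/5 + 1/5*2/5) = [11/25, 12/25)
  'e': [2/5 + 1/5*2/5, 2/5 + 1/5*3/5) = [12/25, 13/25) <- contains code 121/250
  'a': [2/5 + 1/5*3/5, 2/5 + 1/5*1/1) = [13/25, 3/5)
  emit 'e', narrow to [12/25, 13/25)
Step 3: interval [12/25, 13/25), width = 13/25 - 12/25 = 1/25
  'f': [12/25 + 1/25*0/1, 12/25 + 1/25*1/5) = [12/25, 61/125) <- contains code 121/250
  'c': [12/25 + 1/25*1/5, 12/25 + 1/25*2/5) = [61/125, 62/125)
  'e': [12/25 + 1/25*2/5, 12/25 + 1/25*3/5) = [62/125, 63/125)
  'a': [12/25 + 1/25*3/5, 12/25 + 1/25*1/1) = [63/125, 13/25)
  emit 'f', narrow to [12/25, 61/125)

Answer: eef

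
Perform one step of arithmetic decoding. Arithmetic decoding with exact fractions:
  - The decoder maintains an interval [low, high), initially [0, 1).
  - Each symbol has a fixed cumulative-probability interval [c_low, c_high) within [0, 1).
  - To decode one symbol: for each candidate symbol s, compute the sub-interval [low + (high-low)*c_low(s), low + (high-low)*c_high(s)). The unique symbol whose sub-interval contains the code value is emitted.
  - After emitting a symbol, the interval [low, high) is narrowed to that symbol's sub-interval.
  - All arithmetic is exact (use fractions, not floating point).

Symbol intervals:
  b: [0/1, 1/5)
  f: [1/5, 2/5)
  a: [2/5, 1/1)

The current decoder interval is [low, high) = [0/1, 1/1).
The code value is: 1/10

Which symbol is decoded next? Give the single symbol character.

Interval width = high − low = 1/1 − 0/1 = 1/1
Scaled code = (code − low) / width = (1/10 − 0/1) / 1/1 = 1/10
  b: [0/1, 1/5) ← scaled code falls here ✓
  f: [1/5, 2/5) 
  a: [2/5, 1/1) 

Answer: b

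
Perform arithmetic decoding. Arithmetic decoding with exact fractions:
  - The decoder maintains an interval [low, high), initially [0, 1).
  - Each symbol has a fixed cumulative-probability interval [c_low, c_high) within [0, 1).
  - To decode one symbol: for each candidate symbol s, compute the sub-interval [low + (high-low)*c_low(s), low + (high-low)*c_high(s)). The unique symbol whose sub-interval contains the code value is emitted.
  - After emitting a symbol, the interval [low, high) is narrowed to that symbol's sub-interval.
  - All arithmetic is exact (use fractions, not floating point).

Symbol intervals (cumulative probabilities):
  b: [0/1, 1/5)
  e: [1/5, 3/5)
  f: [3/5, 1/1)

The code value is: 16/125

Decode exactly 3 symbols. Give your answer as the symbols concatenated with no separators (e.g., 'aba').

Answer: bfb

Derivation:
Step 1: interval [0/1, 1/1), width = 1/1 - 0/1 = 1/1
  'b': [0/1 + 1/1*0/1, 0/1 + 1/1*1/5) = [0/1, 1/5) <- contains code 16/125
  'e': [0/1 + 1/1*1/5, 0/1 + 1/1*3/5) = [1/5, 3/5)
  'f': [0/1 + 1/1*3/5, 0/1 + 1/1*1/1) = [3/5, 1/1)
  emit 'b', narrow to [0/1, 1/5)
Step 2: interval [0/1, 1/5), width = 1/5 - 0/1 = 1/5
  'b': [0/1 + 1/5*0/1, 0/1 + 1/5*1/5) = [0/1, 1/25)
  'e': [0/1 + 1/5*1/5, 0/1 + 1/5*3/5) = [1/25, 3/25)
  'f': [0/1 + 1/5*3/5, 0/1 + 1/5*1/1) = [3/25, 1/5) <- contains code 16/125
  emit 'f', narrow to [3/25, 1/5)
Step 3: interval [3/25, 1/5), width = 1/5 - 3/25 = 2/25
  'b': [3/25 + 2/25*0/1, 3/25 + 2/25*1/5) = [3/25, 17/125) <- contains code 16/125
  'e': [3/25 + 2/25*1/5, 3/25 + 2/25*3/5) = [17/125, 21/125)
  'f': [3/25 + 2/25*3/5, 3/25 + 2/25*1/1) = [21/125, 1/5)
  emit 'b', narrow to [3/25, 17/125)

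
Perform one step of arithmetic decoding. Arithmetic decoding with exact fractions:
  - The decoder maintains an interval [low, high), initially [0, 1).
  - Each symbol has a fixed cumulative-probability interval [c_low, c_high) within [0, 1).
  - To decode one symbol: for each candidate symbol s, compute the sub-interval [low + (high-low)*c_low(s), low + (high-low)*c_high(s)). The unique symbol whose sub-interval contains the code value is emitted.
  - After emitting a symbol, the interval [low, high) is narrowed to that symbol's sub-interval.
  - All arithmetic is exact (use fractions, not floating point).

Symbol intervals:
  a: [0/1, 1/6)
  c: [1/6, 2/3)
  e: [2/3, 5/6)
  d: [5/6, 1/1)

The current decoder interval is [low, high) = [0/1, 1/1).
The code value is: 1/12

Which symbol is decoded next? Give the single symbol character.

Answer: a

Derivation:
Interval width = high − low = 1/1 − 0/1 = 1/1
Scaled code = (code − low) / width = (1/12 − 0/1) / 1/1 = 1/12
  a: [0/1, 1/6) ← scaled code falls here ✓
  c: [1/6, 2/3) 
  e: [2/3, 5/6) 
  d: [5/6, 1/1) 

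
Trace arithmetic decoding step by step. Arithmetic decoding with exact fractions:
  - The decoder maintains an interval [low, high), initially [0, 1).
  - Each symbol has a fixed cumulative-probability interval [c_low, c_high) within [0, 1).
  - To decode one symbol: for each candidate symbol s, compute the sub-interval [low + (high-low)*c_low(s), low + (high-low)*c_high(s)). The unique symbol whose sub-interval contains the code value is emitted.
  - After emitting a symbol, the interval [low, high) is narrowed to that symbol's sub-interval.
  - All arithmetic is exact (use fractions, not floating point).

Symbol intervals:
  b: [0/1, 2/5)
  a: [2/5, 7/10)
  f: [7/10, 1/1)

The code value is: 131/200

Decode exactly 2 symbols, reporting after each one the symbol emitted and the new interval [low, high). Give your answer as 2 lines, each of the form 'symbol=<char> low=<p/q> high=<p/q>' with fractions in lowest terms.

Answer: symbol=a low=2/5 high=7/10
symbol=f low=61/100 high=7/10

Derivation:
Step 1: interval [0/1, 1/1), width = 1/1 - 0/1 = 1/1
  'b': [0/1 + 1/1*0/1, 0/1 + 1/1*2/5) = [0/1, 2/5)
  'a': [0/1 + 1/1*2/5, 0/1 + 1/1*7/10) = [2/5, 7/10) <- contains code 131/200
  'f': [0/1 + 1/1*7/10, 0/1 + 1/1*1/1) = [7/10, 1/1)
  emit 'a', narrow to [2/5, 7/10)
Step 2: interval [2/5, 7/10), width = 7/10 - 2/5 = 3/10
  'b': [2/5 + 3/10*0/1, 2/5 + 3/10*2/5) = [2/5, 13/25)
  'a': [2/5 + 3/10*2/5, 2/5 + 3/10*7/10) = [13/25, 61/100)
  'f': [2/5 + 3/10*7/10, 2/5 + 3/10*1/1) = [61/100, 7/10) <- contains code 131/200
  emit 'f', narrow to [61/100, 7/10)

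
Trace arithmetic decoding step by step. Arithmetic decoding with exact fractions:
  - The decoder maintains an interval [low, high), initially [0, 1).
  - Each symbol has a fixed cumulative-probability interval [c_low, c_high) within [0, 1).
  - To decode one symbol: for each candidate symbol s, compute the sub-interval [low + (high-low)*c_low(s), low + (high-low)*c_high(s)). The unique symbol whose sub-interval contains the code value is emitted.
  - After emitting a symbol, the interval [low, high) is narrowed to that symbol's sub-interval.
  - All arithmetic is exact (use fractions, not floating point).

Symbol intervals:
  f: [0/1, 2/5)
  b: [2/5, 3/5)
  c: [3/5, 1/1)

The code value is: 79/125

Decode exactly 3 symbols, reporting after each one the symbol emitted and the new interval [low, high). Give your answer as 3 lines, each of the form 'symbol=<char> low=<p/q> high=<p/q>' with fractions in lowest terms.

Step 1: interval [0/1, 1/1), width = 1/1 - 0/1 = 1/1
  'f': [0/1 + 1/1*0/1, 0/1 + 1/1*2/5) = [0/1, 2/5)
  'b': [0/1 + 1/1*2/5, 0/1 + 1/1*3/5) = [2/5, 3/5)
  'c': [0/1 + 1/1*3/5, 0/1 + 1/1*1/1) = [3/5, 1/1) <- contains code 79/125
  emit 'c', narrow to [3/5, 1/1)
Step 2: interval [3/5, 1/1), width = 1/1 - 3/5 = 2/5
  'f': [3/5 + 2/5*0/1, 3/5 + 2/5*2/5) = [3/5, 19/25) <- contains code 79/125
  'b': [3/5 + 2/5*2/5, 3/5 + 2/5*3/5) = [19/25, 21/25)
  'c': [3/5 + 2/5*3/5, 3/5 + 2/5*1/1) = [21/25, 1/1)
  emit 'f', narrow to [3/5, 19/25)
Step 3: interval [3/5, 19/25), width = 19/25 - 3/5 = 4/25
  'f': [3/5 + 4/25*0/1, 3/5 + 4/25*2/5) = [3/5, 83/125) <- contains code 79/125
  'b': [3/5 + 4/25*2/5, 3/5 + 4/25*3/5) = [83/125, 87/125)
  'c': [3/5 + 4/25*3/5, 3/5 + 4/25*1/1) = [87/125, 19/25)
  emit 'f', narrow to [3/5, 83/125)

Answer: symbol=c low=3/5 high=1/1
symbol=f low=3/5 high=19/25
symbol=f low=3/5 high=83/125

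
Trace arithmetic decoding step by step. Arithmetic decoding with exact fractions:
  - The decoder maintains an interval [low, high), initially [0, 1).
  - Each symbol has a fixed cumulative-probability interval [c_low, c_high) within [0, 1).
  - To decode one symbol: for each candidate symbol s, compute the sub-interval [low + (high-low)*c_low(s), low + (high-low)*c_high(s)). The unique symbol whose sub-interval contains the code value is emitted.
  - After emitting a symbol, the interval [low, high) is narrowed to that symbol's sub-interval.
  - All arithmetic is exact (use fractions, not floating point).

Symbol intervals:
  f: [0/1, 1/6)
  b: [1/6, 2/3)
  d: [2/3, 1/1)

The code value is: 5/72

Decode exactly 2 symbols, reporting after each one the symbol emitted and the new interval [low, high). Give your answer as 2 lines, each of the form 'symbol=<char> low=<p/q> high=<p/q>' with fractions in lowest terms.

Step 1: interval [0/1, 1/1), width = 1/1 - 0/1 = 1/1
  'f': [0/1 + 1/1*0/1, 0/1 + 1/1*1/6) = [0/1, 1/6) <- contains code 5/72
  'b': [0/1 + 1/1*1/6, 0/1 + 1/1*2/3) = [1/6, 2/3)
  'd': [0/1 + 1/1*2/3, 0/1 + 1/1*1/1) = [2/3, 1/1)
  emit 'f', narrow to [0/1, 1/6)
Step 2: interval [0/1, 1/6), width = 1/6 - 0/1 = 1/6
  'f': [0/1 + 1/6*0/1, 0/1 + 1/6*1/6) = [0/1, 1/36)
  'b': [0/1 + 1/6*1/6, 0/1 + 1/6*2/3) = [1/36, 1/9) <- contains code 5/72
  'd': [0/1 + 1/6*2/3, 0/1 + 1/6*1/1) = [1/9, 1/6)
  emit 'b', narrow to [1/36, 1/9)

Answer: symbol=f low=0/1 high=1/6
symbol=b low=1/36 high=1/9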